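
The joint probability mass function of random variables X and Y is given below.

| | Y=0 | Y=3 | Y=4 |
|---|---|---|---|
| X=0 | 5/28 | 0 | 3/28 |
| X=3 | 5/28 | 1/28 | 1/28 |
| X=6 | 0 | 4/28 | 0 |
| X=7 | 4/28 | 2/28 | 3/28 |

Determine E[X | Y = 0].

43/14

P(Y = 0) = 1/2.
Summing X·P(X=x,Y=y) over the conditioning event gives 43/28.
E[X | Y = 0] = (43/28) / (1/2) = 43/14.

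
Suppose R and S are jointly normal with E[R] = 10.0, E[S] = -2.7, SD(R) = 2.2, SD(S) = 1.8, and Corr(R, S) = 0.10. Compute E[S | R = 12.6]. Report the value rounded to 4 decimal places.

E[S | R=x] = μ_S + ρ(σ_S/σ_R)(x − μ_R) for jointly normal variables.
E[S | R=12.6] = -2.7 + (0.10)·(1.8/2.2)·(12.6 − (10.0)) = -2.7 + (0.081818)·(2.6) = -2.4873.

-2.4873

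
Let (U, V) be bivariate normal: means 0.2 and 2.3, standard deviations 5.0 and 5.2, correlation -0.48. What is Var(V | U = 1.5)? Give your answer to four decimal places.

20.8100

Var(V | U=x) = (1 − ρ²)·σ_V².
Var(V | U=1.5) = (5.2)²·(1 − (-0.48)²) = 27.04·0.7696 = 20.8100.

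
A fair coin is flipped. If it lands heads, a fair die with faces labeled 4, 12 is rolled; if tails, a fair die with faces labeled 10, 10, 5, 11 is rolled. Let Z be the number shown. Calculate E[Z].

E[Z | heads] = (4+12)/2 = 8.
E[Z | tails] = (10+10+5+11)/4 = 9.
E[Z] = (1/2)·(8) + (1/2)·(9) = 17/2.

17/2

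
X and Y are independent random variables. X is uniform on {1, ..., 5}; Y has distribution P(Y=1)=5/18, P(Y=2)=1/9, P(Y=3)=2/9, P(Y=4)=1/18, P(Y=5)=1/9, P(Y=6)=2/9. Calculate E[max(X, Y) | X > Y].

P(X > Y) = 7/18.
Summing max(X,Y)·P(x,y) over outcomes with X > Y gives 3/2.
E[max(X, Y) | X > Y] = (3/2) / (7/18) = 27/7.

27/7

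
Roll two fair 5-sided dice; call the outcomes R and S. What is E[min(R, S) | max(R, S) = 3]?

Outcomes with max(R, S) = 3: (1,3), (2,3), (3,1), (3,2), (3,3), each with probability 1/25.
E[min(R, S) | max(R, S) = 3] = (1 + 2 + 1 + 2 + 3) / 5 = 9/5.

9/5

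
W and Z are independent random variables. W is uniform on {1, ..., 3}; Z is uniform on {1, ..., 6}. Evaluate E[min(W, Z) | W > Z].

P(W > Z) = 1/6.
Summing min(W,Z)·P(x,y) over outcomes with W > Z gives 2/9.
E[min(W, Z) | W > Z] = (2/9) / (1/6) = 4/3.

4/3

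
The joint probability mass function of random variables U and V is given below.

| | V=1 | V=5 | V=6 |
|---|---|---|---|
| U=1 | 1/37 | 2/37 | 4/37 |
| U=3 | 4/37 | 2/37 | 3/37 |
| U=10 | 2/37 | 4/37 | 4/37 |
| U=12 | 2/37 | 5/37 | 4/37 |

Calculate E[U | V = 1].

19/3

P(V = 1) = 9/37.
Summing U·P(U=x,V=y) over the conditioning event gives 57/37.
E[U | V = 1] = (57/37) / (9/37) = 19/3.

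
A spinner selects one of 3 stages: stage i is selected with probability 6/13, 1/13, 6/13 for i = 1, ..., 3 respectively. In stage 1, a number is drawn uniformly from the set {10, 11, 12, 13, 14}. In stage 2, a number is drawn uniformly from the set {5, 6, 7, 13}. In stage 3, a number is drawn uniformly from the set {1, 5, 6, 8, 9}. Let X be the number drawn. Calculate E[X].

E[X | stage 1] = (10+11+12+13+14)/5 = 12.
E[X | stage 2] = (5+6+7+13)/4 = 31/4.
E[X | stage 3] = (1+5+6+8+9)/5 = 29/5.
By the law of total expectation,
E[X] = (6/13)·(12) + (1/13)·(31/4) + (6/13)·(29/5) = 2291/260.

2291/260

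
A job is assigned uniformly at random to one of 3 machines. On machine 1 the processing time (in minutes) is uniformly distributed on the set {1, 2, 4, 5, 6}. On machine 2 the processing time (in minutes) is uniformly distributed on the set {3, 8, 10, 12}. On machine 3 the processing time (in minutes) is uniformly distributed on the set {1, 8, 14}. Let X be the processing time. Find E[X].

1171/180

E[X | machine 1] = (1+2+4+5+6)/5 = 18/5.
E[X | machine 2] = (3+8+10+12)/4 = 33/4.
E[X | machine 3] = (1+8+14)/3 = 23/3.
E[X] = (1/3)·(18/5) + (1/3)·(33/4) + (1/3)·(23/3) = 1171/180.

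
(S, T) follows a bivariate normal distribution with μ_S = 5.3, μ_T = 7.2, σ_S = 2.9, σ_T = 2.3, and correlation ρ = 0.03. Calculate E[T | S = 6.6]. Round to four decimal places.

The regression of T on S has slope ρ·σ_T/σ_S and passes through (μ_S, μ_T).
E[T | S=6.6] = 7.2 + (0.03)·(2.3/2.9)·(6.6 − (5.3)) = 7.2 + (0.023793)·(1.3) = 7.2309.

7.2309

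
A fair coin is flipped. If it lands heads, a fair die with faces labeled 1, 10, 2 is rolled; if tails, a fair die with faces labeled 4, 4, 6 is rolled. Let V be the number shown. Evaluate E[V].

9/2

E[V | heads] = (1+10+2)/3 = 13/3.
E[V | tails] = (4+4+6)/3 = 14/3.
E[V] = (1/2)·(13/3) + (1/2)·(14/3) = 9/2.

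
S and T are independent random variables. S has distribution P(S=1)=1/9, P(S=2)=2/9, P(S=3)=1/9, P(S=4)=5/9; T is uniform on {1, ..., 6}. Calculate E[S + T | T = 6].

82/9

P(T = 6) = 1/6.
Summing (S+T)·P(x,y) over outcomes with T = 6 gives 41/27.
E[S + T | T = 6] = (41/27) / (1/6) = 82/9.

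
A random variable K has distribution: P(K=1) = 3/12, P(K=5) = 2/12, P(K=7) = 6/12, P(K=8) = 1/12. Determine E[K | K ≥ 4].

P(K ≥ 4) = 3/4.
Σ over the event: 5·1/6 + 7·1/2 + 8·1/12 = 5.
E[K | K ≥ 4] = (5) / (3/4) = 20/3.

20/3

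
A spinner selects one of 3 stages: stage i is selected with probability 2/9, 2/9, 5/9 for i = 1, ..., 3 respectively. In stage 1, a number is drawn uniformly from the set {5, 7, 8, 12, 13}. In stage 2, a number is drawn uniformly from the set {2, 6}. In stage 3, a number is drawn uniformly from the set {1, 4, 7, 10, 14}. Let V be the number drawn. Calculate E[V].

62/9

E[V | stage 1] = (5+7+8+12+13)/5 = 9.
E[V | stage 2] = (2+6)/2 = 4.
E[V | stage 3] = (1+4+7+10+14)/5 = 36/5.
By the law of total expectation,
E[V] = (2/9)·(9) + (2/9)·(4) + (5/9)·(36/5) = 62/9.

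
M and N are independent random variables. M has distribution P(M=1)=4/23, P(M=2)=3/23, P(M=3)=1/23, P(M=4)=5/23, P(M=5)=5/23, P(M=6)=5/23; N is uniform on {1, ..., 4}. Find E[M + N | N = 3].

P(N = 3) = 1/4.
Summing (M+N)·P(x,y) over outcomes with N = 3 gives 157/92.
E[M + N | N = 3] = (157/92) / (1/4) = 157/23.

157/23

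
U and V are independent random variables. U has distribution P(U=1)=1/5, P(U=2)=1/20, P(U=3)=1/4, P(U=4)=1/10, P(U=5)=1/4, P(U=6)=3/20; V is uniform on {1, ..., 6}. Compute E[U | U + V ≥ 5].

P(U + V ≥ 5) = 101/120.
Summing U·P(x,y) over outcomes with U + V ≥ 5 gives 401/120.
E[U | U + V ≥ 5] = (401/120) / (101/120) = 401/101.

401/101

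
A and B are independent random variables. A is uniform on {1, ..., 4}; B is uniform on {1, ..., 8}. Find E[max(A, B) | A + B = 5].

7/2

P(A + B = 5) = 1/8.
Summing max(A,B)·P(x,y) over outcomes with A + B = 5 gives 7/16.
E[max(A, B) | A + B = 5] = (7/16) / (1/8) = 7/2.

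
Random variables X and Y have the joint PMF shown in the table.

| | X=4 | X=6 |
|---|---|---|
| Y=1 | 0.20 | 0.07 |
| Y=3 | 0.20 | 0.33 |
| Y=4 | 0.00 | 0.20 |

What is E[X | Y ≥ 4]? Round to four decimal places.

6.0000

P(Y ≥ 4) = 0.20.
Σ X·P over the event = 6·(0.20) = 1.20.
E[X | Y ≥ 4] = (1.20) / (0.20) = 6.0000.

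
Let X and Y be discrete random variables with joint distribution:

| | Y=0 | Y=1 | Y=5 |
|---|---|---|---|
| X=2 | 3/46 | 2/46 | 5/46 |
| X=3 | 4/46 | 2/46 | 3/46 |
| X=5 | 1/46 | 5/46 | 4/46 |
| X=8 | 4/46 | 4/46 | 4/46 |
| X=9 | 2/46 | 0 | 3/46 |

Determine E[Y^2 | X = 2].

P(X = 2) = 5/23.
Σ Y^2·P over the event = 0·(3/46) + 1·(2/46) + 25·(5/46) = 127/46.
E[Y^2 | X = 2] = (127/46) / (5/23) = 127/10.

127/10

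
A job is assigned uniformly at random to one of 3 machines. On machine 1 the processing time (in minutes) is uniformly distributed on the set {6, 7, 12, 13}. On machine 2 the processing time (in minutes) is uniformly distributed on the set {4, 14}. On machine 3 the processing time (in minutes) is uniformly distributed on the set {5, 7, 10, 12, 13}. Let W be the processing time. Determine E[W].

E[W | machine 1] = (6+7+12+13)/4 = 19/2.
E[W | machine 2] = (4+14)/2 = 9.
E[W | machine 3] = (5+7+10+12+13)/5 = 47/5.
E[W] = (1/3)·(19/2) + (1/3)·(9) + (1/3)·(47/5) = 93/10.

93/10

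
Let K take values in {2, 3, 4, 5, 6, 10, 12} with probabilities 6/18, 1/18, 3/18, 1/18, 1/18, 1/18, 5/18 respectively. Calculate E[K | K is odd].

P(K is odd) = 1/9.
Σ over the event: 3·1/18 + 5·1/18 = 4/9.
E[K | K is odd] = (4/9) / (1/9) = 4.

4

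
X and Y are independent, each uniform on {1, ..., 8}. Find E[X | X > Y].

6

P(X > Y) = 7/16.
Summing X·P(x,y) over outcomes with X > Y gives 21/8.
E[X | X > Y] = (21/8) / (7/16) = 6.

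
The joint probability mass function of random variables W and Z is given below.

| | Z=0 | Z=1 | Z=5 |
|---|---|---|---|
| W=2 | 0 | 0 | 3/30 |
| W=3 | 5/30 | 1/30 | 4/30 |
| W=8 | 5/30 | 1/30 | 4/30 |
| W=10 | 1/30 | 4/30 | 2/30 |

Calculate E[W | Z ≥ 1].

121/19

P(Z ≥ 1) = 19/30.
Summing W·P(W=x,Z=y) over the conditioning event gives 121/30.
E[W | Z ≥ 1] = (121/30) / (19/30) = 121/19.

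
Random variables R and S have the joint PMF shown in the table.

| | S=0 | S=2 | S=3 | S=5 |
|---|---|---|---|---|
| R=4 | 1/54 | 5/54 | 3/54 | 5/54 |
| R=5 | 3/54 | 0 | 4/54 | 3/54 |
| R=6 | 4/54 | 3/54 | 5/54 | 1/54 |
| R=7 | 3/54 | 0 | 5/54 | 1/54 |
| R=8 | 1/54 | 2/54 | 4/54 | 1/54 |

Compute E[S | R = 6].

2

P(R = 6) = 13/54.
Σ S·P over the event = 0·(4/54) + 2·(3/54) + 3·(5/54) + 5·(1/54) = 13/27.
E[S | R = 6] = (13/27) / (13/54) = 2.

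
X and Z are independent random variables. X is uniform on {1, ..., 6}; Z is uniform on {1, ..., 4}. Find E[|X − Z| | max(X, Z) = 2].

2/3

Outcomes with max(X, Z) = 2: (1,2), (2,1), (2,2), each with probability 1/24.
E[|X − Z| | max(X, Z) = 2] = (1 + 1 + 0) / 3 = 2/3.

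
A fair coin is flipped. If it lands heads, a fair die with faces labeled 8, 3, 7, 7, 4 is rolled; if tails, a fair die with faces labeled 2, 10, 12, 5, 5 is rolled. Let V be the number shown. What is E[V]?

63/10

E[V | heads] = (8+3+7+7+4)/5 = 29/5.
E[V | tails] = (2+10+12+5+5)/5 = 34/5.
E[V] = (1/2)·(29/5) + (1/2)·(34/5) = 63/10.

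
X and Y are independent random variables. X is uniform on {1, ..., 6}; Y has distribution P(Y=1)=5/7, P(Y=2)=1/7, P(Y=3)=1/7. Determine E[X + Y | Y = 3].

P(Y = 3) = 1/7.
Summing (X+Y)·P(x,y) over outcomes with Y = 3 gives 13/14.
E[X + Y | Y = 3] = (13/14) / (1/7) = 13/2.

13/2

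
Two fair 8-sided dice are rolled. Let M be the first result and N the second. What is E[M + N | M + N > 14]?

46/3

Outcomes with M + N > 14: (7,8), (8,7), (8,8), each with probability 1/64.
E[M + N | M + N > 14] = (15 + 15 + 16) / 3 = 46/3.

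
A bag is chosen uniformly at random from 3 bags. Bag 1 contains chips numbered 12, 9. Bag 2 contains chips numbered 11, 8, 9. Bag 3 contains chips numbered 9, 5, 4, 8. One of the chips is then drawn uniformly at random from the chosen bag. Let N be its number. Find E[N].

79/9

E[N | bag 1] = (12+9)/2 = 21/2.
E[N | bag 2] = (11+8+9)/3 = 28/3.
E[N | bag 3] = (9+5+4+8)/4 = 13/2.
By the law of total expectation,
E[N] = (1/3)·(21/2) + (1/3)·(28/3) + (1/3)·(13/2) = 79/9.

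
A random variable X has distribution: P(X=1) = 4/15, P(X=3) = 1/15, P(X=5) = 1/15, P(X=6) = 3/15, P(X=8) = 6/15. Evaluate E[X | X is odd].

2

P(X is odd) = 2/5.
Σ over the event: 1·4/15 + 3·1/15 + 5·1/15 = 4/5.
E[X | X is odd] = (4/5) / (2/5) = 2.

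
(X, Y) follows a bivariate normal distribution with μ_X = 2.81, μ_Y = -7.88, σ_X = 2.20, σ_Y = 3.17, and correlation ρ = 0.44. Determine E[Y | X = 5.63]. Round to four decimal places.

E[Y | X=x] = μ_Y + ρ(σ_Y/σ_X)(x − μ_X) for jointly normal variables.
E[Y | X=5.63] = -7.88 + (0.44)·(3.17/2.20)·(5.63 − (2.81)) = -7.88 + (0.634)·(2.82) = -6.0921.

-6.0921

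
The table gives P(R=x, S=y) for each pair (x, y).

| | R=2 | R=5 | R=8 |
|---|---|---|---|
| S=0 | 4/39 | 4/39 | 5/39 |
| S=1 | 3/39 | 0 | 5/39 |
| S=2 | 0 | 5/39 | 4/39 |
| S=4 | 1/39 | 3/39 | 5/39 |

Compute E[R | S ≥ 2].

P(S ≥ 2) = 6/13.
Summing R·P(R=x,S=y) over the conditioning event gives 38/13.
E[R | S ≥ 2] = (38/13) / (6/13) = 19/3.

19/3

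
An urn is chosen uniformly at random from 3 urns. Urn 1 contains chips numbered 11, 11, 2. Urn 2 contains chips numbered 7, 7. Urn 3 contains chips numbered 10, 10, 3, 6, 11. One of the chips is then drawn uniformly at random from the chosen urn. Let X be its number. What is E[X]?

E[X | urn 1] = (11+11+2)/3 = 8.
E[X | urn 2] = (7+7)/2 = 7.
E[X | urn 3] = (10+10+3+6+11)/5 = 8.
By the law of total expectation,
E[X] = (1/3)·(8) + (1/3)·(7) + (1/3)·(8) = 23/3.

23/3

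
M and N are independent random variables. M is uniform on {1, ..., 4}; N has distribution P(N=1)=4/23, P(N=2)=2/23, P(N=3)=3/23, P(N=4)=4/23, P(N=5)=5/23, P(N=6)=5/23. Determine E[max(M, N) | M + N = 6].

P(M + N = 6) = 7/46.
Summing max(M,N)·P(x,y) over outcomes with M + N = 6 gives 29/46.
E[max(M, N) | M + N = 6] = (29/46) / (7/46) = 29/7.

29/7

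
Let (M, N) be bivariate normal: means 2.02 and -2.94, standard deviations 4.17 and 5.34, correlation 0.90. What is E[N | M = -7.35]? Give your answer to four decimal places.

-13.7391

The regression of N on M has slope ρ·σ_N/σ_M and passes through (μ_M, μ_N).
E[N | M=-7.35] = -2.94 + (0.90)·(5.34/4.17)·(-7.35 − (2.02)) = -2.94 + (1.15252)·(-9.37) = -13.7391.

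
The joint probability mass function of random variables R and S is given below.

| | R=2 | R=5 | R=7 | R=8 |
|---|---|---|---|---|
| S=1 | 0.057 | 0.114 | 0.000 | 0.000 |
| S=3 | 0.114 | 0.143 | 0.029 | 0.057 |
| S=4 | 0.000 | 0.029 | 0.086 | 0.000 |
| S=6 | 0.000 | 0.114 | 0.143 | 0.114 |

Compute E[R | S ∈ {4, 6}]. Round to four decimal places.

6.6461

P(S ∈ {4, 6}) = 0.486.
Σ R·P over the event = 5·(0.029) + 5·(0.114) + 7·(0.086) + 7·(0.143) + 8·(0.114) = 3.230.
E[R | S ∈ {4, 6}] = (3.230) / (0.486) = 6.6461.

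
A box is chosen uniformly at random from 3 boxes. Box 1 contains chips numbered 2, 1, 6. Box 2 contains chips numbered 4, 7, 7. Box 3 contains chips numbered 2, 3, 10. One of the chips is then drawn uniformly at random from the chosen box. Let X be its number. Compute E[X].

E[X | box 1] = (2+1+6)/3 = 3.
E[X | box 2] = (4+7+7)/3 = 6.
E[X | box 3] = (2+3+10)/3 = 5.
By the law of total expectation,
E[X] = (1/3)·(3) + (1/3)·(6) + (1/3)·(5) = 14/3.

14/3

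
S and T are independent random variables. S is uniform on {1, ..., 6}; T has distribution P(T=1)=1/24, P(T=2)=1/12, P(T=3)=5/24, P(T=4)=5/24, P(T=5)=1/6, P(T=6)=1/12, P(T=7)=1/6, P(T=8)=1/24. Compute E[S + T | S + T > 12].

P(S + T > 12) = 1/24.
Summing (S+T)·P(x,y) over outcomes with S + T > 12 gives 79/144.
E[S + T | S + T > 12] = (79/144) / (1/24) = 79/6.

79/6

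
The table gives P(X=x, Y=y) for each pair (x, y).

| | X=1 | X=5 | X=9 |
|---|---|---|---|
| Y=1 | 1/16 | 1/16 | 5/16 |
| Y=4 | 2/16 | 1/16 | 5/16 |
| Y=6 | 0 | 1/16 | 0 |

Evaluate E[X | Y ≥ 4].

P(Y ≥ 4) = 9/16.
Σ X·P over the event = 1·(2/16) + 5·(1/16) + 5·(1/16) + 9·(5/16) = 57/16.
E[X | Y ≥ 4] = (57/16) / (9/16) = 19/3.

19/3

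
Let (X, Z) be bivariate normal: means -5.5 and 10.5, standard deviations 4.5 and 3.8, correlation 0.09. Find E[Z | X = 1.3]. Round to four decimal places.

11.0168

For a bivariate normal, E[Z | X=x] = μ_Z + ρ·(σ_Z/σ_X)·(x − μ_X).
E[Z | X=1.3] = 10.5 + (0.09)·(3.8/4.5)·(1.3 − (-5.5)) = 10.5 + (0.076)·(6.8) = 11.0168.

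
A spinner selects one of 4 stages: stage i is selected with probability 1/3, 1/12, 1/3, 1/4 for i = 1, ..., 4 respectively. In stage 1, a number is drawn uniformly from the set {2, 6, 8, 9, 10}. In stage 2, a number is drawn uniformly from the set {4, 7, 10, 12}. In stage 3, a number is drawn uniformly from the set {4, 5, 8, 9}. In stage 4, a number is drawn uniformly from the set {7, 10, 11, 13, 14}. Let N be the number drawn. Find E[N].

127/16

E[N | stage 1] = (2+6+8+9+10)/5 = 7.
E[N | stage 2] = (4+7+10+12)/4 = 33/4.
E[N | stage 3] = (4+5+8+9)/4 = 13/2.
E[N | stage 4] = (7+10+11+13+14)/5 = 11.
E[N] = (1/3)·(7) + (1/12)·(33/4) + (1/3)·(13/2) + (1/4)·(11) = 127/16.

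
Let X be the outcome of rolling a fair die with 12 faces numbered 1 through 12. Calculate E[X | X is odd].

Given X is odd, X is equally likely to be any of {1, 3, 5, 7, 9, 11}.
E[X | X is odd] = (1 + 3 + 5 + 7 + 9 + 11) / 6 = 6.

6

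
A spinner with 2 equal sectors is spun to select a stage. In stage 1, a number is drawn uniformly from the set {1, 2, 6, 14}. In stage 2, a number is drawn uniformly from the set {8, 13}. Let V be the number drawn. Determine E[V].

E[V | stage 1] = (1+2+6+14)/4 = 23/4.
E[V | stage 2] = (8+13)/2 = 21/2.
E[V] = (1/2)·(23/4) + (1/2)·(21/2) = 65/8.

65/8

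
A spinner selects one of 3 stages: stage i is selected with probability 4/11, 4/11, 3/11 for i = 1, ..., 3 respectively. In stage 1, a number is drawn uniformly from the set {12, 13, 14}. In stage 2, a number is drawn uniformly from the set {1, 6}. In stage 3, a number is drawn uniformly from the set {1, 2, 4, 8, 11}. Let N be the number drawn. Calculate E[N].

408/55

E[N | stage 1] = (12+13+14)/3 = 13.
E[N | stage 2] = (1+6)/2 = 7/2.
E[N | stage 3] = (1+2+4+8+11)/5 = 26/5.
E[N] = (4/11)·(13) + (4/11)·(7/2) + (3/11)·(26/5) = 408/55.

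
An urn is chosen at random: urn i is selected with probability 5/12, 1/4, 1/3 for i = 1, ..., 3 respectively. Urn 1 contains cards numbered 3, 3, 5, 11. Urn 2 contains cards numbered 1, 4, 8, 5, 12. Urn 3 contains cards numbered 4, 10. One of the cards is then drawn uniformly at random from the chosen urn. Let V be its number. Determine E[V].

49/8

E[V | urn 1] = (3+3+5+11)/4 = 11/2.
E[V | urn 2] = (1+4+8+5+12)/5 = 6.
E[V | urn 3] = (4+10)/2 = 7.
By the law of total expectation,
E[V] = (5/12)·(11/2) + (1/4)·(6) + (1/3)·(7) = 49/8.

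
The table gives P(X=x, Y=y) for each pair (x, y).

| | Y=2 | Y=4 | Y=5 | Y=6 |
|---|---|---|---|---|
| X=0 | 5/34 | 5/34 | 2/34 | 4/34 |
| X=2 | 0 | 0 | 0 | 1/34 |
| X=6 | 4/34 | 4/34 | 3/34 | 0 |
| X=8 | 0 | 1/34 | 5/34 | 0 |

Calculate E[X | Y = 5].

29/5

P(Y = 5) = 5/17.
Σ X·P over the event = 0·(2/34) + 6·(3/34) + 8·(5/34) = 29/17.
E[X | Y = 5] = (29/17) / (5/17) = 29/5.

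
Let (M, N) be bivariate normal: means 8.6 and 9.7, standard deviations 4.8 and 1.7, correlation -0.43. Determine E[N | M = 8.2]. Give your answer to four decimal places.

9.7609

For a bivariate normal, E[N | M=x] = μ_N + ρ·(σ_N/σ_M)·(x − μ_M).
E[N | M=8.2] = 9.7 + (-0.43)·(1.7/4.8)·(8.2 − (8.6)) = 9.7 + (-0.15229)·(-0.4) = 9.7609.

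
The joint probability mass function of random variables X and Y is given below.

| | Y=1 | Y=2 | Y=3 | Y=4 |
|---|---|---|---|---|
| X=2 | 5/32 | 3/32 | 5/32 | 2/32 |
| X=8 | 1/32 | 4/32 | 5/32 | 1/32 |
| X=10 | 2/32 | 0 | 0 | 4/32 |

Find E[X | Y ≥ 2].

P(Y ≥ 2) = 3/4.
Σ X·P over the event = 2·(3/32) + 2·(5/32) + 2·(2/32) + 8·(4/32) + 8·(5/32) + 8·(1/32) + 10·(4/32) = 35/8.
E[X | Y ≥ 2] = (35/8) / (3/4) = 35/6.

35/6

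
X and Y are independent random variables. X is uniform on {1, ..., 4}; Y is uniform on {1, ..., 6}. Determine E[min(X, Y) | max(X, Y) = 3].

Outcomes with max(X, Y) = 3: (1,3), (2,3), (3,1), (3,2), (3,3), each with probability 1/24.
E[min(X, Y) | max(X, Y) = 3] = (1 + 2 + 1 + 2 + 3) / 5 = 9/5.

9/5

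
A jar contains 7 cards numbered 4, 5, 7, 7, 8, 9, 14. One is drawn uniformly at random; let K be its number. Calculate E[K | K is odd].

P(K is odd) = 4/7.
Σ over the event: 5·1/7 + 7·2/7 + 9·1/7 = 4.
E[K | K is odd] = (4) / (4/7) = 7.

7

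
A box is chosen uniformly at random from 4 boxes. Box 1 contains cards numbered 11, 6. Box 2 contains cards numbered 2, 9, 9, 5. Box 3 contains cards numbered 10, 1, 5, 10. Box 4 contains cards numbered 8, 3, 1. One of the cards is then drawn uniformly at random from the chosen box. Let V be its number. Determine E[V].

101/16

E[V | box 1] = (11+6)/2 = 17/2.
E[V | box 2] = (2+9+9+5)/4 = 25/4.
E[V | box 3] = (10+1+5+10)/4 = 13/2.
E[V | box 4] = (8+3+1)/3 = 4.
E[V] = (1/4)·(17/2) + (1/4)·(25/4) + (1/4)·(13/2) + (1/4)·(4) = 101/16.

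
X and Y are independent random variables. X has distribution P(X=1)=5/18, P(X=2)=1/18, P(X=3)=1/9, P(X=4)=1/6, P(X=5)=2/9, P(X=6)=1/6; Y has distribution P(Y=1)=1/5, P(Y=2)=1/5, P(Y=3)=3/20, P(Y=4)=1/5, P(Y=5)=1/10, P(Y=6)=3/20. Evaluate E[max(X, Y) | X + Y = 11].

P(X + Y = 11) = 1/20.
Summing max(X,Y)·P(x,y) over outcomes with X + Y = 11 gives 3/10.
E[max(X, Y) | X + Y = 11] = (3/10) / (1/20) = 6.

6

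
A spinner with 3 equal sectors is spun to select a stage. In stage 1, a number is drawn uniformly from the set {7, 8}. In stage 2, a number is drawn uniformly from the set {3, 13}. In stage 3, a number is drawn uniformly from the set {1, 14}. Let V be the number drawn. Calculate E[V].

E[V | stage 1] = (7+8)/2 = 15/2.
E[V | stage 2] = (3+13)/2 = 8.
E[V | stage 3] = (1+14)/2 = 15/2.
By the law of total expectation,
E[V] = (1/3)·(15/2) + (1/3)·(8) + (1/3)·(15/2) = 23/3.

23/3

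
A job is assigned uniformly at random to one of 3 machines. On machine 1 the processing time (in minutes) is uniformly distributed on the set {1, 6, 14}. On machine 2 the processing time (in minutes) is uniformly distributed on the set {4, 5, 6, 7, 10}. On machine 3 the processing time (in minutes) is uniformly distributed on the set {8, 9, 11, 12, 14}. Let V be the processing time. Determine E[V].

121/15

E[V | machine 1] = (1+6+14)/3 = 7.
E[V | machine 2] = (4+5+6+7+10)/5 = 32/5.
E[V | machine 3] = (8+9+11+12+14)/5 = 54/5.
By the law of total expectation,
E[V] = (1/3)·(7) + (1/3)·(32/5) + (1/3)·(54/5) = 121/15.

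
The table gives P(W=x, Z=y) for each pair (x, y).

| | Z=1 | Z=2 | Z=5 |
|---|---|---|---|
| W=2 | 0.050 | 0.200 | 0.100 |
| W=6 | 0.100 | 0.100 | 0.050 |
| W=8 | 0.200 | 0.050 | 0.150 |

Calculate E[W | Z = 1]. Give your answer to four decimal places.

6.5714

P(Z = 1) = 0.350.
Σ W·P over the event = 2·(0.050) + 6·(0.100) + 8·(0.200) = 2.300.
E[W | Z = 1] = (2.300) / (0.350) = 6.5714.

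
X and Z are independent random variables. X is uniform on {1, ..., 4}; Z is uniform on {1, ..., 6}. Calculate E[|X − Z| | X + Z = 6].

P(X + Z = 6) = 1/6.
Summing |X−Z|·P(x,y) over outcomes with X + Z = 6 gives 1/3.
E[|X − Z| | X + Z = 6] = (1/3) / (1/6) = 2.

2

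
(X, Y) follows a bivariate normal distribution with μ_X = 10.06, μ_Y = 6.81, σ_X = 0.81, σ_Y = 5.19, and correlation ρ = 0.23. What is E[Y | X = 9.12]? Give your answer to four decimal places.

For a bivariate normal, E[Y | X=x] = μ_Y + ρ·(σ_Y/σ_X)·(x − μ_X).
E[Y | X=9.12] = 6.81 + (0.23)·(5.19/0.81)·(9.12 − (10.06)) = 6.81 + (1.4737)·(-0.94) = 5.4247.

5.4247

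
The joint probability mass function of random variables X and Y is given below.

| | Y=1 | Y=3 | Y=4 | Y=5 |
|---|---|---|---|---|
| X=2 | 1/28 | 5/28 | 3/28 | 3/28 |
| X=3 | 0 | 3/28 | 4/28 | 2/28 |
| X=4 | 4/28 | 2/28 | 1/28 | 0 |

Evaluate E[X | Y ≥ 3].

61/23

P(Y ≥ 3) = 23/28.
Summing X·P(X=x,Y=y) over the conditioning event gives 61/28.
E[X | Y ≥ 3] = (61/28) / (23/28) = 61/23.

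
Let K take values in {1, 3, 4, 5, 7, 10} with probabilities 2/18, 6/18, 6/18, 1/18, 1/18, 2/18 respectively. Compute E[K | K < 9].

7/2

P(K < 9) = 8/9.
Σ over the event: 1·1/9 + 3·1/3 + 4·1/3 + 5·1/18 + 7·1/18 = 28/9.
E[K | K < 9] = (28/9) / (8/9) = 7/2.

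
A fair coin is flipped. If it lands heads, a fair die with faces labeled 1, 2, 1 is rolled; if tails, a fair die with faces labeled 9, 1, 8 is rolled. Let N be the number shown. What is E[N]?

E[N | heads] = (1+2+1)/3 = 4/3.
E[N | tails] = (9+1+8)/3 = 6.
E[N] = (1/2)·(4/3) + (1/2)·(6) = 11/3.

11/3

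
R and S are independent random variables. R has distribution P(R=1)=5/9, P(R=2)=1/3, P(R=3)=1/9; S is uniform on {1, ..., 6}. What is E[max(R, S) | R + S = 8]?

P(R + S = 8) = 2/27.
Summing max(R,S)·P(x,y) over outcomes with R + S = 8 gives 23/54.
E[max(R, S) | R + S = 8] = (23/54) / (2/27) = 23/4.

23/4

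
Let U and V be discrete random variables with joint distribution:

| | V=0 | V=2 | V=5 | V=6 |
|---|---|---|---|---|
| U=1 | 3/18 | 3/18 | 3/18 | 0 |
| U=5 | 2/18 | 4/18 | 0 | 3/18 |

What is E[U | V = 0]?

P(V = 0) = 5/18.
Σ U·P over the event = 1·(3/18) + 5·(2/18) = 13/18.
E[U | V = 0] = (13/18) / (5/18) = 13/5.

13/5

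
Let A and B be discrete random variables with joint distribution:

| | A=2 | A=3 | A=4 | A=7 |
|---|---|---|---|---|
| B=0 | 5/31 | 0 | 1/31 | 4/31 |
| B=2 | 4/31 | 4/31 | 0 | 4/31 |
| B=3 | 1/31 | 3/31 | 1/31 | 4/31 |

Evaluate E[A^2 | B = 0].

116/5

P(B = 0) = 10/31.
Σ A^2·P over the event = 4·(5/31) + 16·(1/31) + 49·(4/31) = 232/31.
E[A^2 | B = 0] = (232/31) / (10/31) = 116/5.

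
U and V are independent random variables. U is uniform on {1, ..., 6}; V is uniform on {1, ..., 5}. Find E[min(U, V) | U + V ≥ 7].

16/5

P(U + V ≥ 7) = 1/2.
Summing min(U,V)·P(x,y) over outcomes with U + V ≥ 7 gives 8/5.
E[min(U, V) | U + V ≥ 7] = (8/5) / (1/2) = 16/5.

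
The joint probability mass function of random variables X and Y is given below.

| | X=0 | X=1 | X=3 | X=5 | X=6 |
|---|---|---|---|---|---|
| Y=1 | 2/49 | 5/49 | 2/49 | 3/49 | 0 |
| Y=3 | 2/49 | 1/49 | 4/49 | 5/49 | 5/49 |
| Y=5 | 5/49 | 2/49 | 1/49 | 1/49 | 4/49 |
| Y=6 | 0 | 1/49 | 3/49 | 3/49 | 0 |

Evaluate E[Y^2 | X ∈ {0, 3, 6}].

461/28

P(X ∈ {0, 3, 6}) = 4/7.
Summing Y^2·P(X=x,Y=y) over the conditioning event gives 461/49.
E[Y^2 | X ∈ {0, 3, 6}] = (461/49) / (4/7) = 461/28.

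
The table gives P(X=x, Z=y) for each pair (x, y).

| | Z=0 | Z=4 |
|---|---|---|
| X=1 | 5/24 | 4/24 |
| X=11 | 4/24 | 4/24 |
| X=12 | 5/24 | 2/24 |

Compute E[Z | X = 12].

8/7

P(X = 12) = 7/24.
Σ Z·P over the event = 0·(5/24) + 4·(2/24) = 1/3.
E[Z | X = 12] = (1/3) / (7/24) = 8/7.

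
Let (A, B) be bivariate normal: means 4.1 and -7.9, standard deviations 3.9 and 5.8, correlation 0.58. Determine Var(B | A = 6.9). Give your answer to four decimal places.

Var(B | A=x) = (1 − ρ²)·σ_B².
Var(B | A=6.9) = (5.8)²·(1 − (0.58)²) = 33.64·0.6636 = 22.3235.

22.3235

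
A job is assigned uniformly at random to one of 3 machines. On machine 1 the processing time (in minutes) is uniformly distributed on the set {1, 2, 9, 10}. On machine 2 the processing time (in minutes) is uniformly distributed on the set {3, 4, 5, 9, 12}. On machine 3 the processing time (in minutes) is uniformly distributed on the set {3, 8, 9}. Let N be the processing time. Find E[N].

E[N | machine 1] = (1+2+9+10)/4 = 11/2.
E[N | machine 2] = (3+4+5+9+12)/5 = 33/5.
E[N | machine 3] = (3+8+9)/3 = 20/3.
By the law of total expectation,
E[N] = (1/3)·(11/2) + (1/3)·(33/5) + (1/3)·(20/3) = 563/90.

563/90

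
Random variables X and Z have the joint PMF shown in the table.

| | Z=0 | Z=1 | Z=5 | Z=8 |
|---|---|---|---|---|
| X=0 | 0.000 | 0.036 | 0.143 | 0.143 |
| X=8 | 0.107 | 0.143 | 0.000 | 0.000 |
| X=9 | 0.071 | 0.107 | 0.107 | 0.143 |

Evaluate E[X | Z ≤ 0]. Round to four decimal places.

P(Z ≤ 0) = 0.178.
Σ X·P over the event = 8·(0.107) + 9·(0.071) = 1.495.
E[X | Z ≤ 0] = (1.495) / (0.178) = 8.3989.

8.3989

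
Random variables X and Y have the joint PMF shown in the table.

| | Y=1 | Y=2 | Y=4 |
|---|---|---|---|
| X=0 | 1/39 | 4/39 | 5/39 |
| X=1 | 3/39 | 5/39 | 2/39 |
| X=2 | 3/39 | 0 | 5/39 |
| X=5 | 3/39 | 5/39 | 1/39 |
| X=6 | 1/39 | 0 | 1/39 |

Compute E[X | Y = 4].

P(Y = 4) = 14/39.
Summing X·P(X=x,Y=y) over the conditioning event gives 23/39.
E[X | Y = 4] = (23/39) / (14/39) = 23/14.

23/14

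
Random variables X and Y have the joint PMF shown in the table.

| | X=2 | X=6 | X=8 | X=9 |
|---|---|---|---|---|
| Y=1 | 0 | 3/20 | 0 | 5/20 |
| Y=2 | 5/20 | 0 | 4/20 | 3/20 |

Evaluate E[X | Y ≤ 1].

63/8

P(Y ≤ 1) = 2/5.
Summing X·P(X=x,Y=y) over the conditioning event gives 63/20.
E[X | Y ≤ 1] = (63/20) / (2/5) = 63/8.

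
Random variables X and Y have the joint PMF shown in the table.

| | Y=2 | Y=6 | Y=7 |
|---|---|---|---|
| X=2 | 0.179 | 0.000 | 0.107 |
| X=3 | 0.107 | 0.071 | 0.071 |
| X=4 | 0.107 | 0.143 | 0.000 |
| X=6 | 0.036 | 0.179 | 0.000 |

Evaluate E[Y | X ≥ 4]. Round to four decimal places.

P(X ≥ 4) = 0.465.
Σ Y·P over the event = 2·(0.107) + 6·(0.143) + 2·(0.036) + 6·(0.179) = 2.218.
E[Y | X ≥ 4] = (2.218) / (0.465) = 4.7699.

4.7699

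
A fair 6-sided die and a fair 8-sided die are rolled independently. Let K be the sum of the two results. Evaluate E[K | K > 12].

40/3

P(K > 12) = 1/16.
Σ over the event: 13·1/24 + 14·1/48 = 5/6.
E[K | K > 12] = (5/6) / (1/16) = 40/3.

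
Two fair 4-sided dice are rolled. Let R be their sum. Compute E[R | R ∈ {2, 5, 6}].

5

P(R ∈ {2, 5, 6}) = 1/2.
Σ over the event: 2·1/16 + 5·1/4 + 6·3/16 = 5/2.
E[R | R ∈ {2, 5, 6}] = (5/2) / (1/2) = 5.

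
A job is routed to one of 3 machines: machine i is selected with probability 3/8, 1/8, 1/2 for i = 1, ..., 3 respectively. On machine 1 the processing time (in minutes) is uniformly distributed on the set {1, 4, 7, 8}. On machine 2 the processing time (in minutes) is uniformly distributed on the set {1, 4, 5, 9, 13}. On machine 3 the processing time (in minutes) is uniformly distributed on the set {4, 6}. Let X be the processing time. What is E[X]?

207/40

E[X | machine 1] = (1+4+7+8)/4 = 5.
E[X | machine 2] = (1+4+5+9+13)/5 = 32/5.
E[X | machine 3] = (4+6)/2 = 5.
By the law of total expectation,
E[X] = (3/8)·(5) + (1/8)·(32/5) + (1/2)·(5) = 207/40.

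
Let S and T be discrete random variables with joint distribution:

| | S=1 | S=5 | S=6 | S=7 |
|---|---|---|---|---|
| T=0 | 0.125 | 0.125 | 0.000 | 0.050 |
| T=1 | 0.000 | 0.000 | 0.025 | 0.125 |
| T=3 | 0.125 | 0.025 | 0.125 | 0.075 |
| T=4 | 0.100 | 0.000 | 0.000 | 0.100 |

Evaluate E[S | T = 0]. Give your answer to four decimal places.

3.6667

P(T = 0) = 0.300.
Σ S·P over the event = 1·(0.125) + 5·(0.125) + 7·(0.050) = 1.100.
E[S | T = 0] = (1.100) / (0.300) = 3.6667.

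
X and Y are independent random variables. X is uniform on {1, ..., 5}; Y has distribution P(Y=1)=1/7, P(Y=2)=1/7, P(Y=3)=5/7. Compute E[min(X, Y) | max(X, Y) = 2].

P(max(X, Y) = 2) = 3/35.
Summing min(X,Y)·P(x,y) over outcomes with max(X, Y) = 2 gives 4/35.
E[min(X, Y) | max(X, Y) = 2] = (4/35) / (3/35) = 4/3.

4/3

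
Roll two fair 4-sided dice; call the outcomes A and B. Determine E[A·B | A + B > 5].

65/6

Outcomes with A + B > 5: (2,4), (3,3), (3,4), (4,2), (4,3), (4,4), each with probability 1/16.
E[A·B | A + B > 5] = (8 + 9 + 12 + 8 + 12 + 16) / 6 = 65/6.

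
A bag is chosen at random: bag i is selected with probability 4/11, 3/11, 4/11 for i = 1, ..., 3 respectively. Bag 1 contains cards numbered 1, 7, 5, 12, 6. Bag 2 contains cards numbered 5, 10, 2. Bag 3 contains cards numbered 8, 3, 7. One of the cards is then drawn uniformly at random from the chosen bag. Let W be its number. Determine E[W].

E[W | bag 1] = (1+7+5+12+6)/5 = 31/5.
E[W | bag 2] = (5+10+2)/3 = 17/3.
E[W | bag 3] = (8+3+7)/3 = 6.
E[W] = (4/11)·(31/5) + (3/11)·(17/3) + (4/11)·(6) = 329/55.

329/55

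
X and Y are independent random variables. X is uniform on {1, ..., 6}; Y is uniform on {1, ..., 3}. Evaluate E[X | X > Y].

P(X > Y) = 2/3.
Summing X·P(x,y) over outcomes with X > Y gives 53/18.
E[X | X > Y] = (53/18) / (2/3) = 53/12.

53/12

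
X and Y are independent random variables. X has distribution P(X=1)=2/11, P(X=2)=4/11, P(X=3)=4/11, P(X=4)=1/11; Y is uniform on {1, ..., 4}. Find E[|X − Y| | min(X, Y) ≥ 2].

23/27

P(min(X, Y) ≥ 2) = 27/44.
Summing |X−Y|·P(x,y) over outcomes with min(X, Y) ≥ 2 gives 23/44.
E[|X − Y| | min(X, Y) ≥ 2] = (23/44) / (27/44) = 23/27.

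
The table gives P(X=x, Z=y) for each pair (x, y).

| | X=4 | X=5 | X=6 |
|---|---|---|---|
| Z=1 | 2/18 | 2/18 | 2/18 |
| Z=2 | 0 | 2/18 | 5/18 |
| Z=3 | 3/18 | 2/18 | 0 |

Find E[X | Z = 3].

P(Z = 3) = 5/18.
Σ X·P over the event = 4·(3/18) + 5·(2/18) = 11/9.
E[X | Z = 3] = (11/9) / (5/18) = 22/5.

22/5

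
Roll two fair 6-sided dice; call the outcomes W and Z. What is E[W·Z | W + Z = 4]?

P(W + Z = 4) = 1/12.
Summing WZ·P(x,y) over outcomes with W + Z = 4 gives 5/18.
E[W·Z | W + Z = 4] = (5/18) / (1/12) = 10/3.

10/3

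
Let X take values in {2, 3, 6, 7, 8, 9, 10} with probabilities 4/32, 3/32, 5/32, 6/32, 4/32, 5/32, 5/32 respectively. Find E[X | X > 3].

P(X > 3) = 25/32.
Σ over the event: 6·5/32 + 7·3/16 + 8·1/8 + 9·5/32 + 10·5/32 = 199/32.
E[X | X > 3] = (199/32) / (25/32) = 199/25.

199/25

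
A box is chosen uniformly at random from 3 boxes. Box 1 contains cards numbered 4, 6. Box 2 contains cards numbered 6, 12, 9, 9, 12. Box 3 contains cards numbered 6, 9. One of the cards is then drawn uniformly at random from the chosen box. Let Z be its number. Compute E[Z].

E[Z | box 1] = (4+6)/2 = 5.
E[Z | box 2] = (6+12+9+9+12)/5 = 48/5.
E[Z | box 3] = (6+9)/2 = 15/2.
E[Z] = (1/3)·(5) + (1/3)·(48/5) + (1/3)·(15/2) = 221/30.

221/30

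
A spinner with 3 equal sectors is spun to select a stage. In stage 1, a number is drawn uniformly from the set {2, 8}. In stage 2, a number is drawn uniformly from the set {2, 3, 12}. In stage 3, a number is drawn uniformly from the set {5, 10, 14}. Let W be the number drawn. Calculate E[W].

61/9

E[W | stage 1] = (2+8)/2 = 5.
E[W | stage 2] = (2+3+12)/3 = 17/3.
E[W | stage 3] = (5+10+14)/3 = 29/3.
E[W] = (1/3)·(5) + (1/3)·(17/3) + (1/3)·(29/3) = 61/9.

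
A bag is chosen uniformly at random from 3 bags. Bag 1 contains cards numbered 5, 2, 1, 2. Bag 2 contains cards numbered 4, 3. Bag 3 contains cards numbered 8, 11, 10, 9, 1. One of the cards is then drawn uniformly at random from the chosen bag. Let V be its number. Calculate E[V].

23/5

E[V | bag 1] = (5+2+1+2)/4 = 5/2.
E[V | bag 2] = (4+3)/2 = 7/2.
E[V | bag 3] = (8+11+10+9+1)/5 = 39/5.
E[V] = (1/3)·(5/2) + (1/3)·(7/2) + (1/3)·(39/5) = 23/5.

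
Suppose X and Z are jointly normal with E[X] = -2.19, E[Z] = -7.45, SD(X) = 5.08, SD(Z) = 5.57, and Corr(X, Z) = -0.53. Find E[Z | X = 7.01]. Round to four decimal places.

The regression of Z on X has slope ρ·σ_Z/σ_X and passes through (μ_X, μ_Z).
E[Z | X=7.01] = -7.45 + (-0.53)·(5.57/5.08)·(7.01 − (-2.19)) = -7.45 + (-0.58112)·(9.2) = -12.7963.

-12.7963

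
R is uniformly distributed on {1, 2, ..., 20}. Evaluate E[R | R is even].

Given R is even, R is equally likely to be any of {2, 4, 6, 8, 10, 12, 14, 16, 18, 20}.
E[R | R is even] = (2 + 4 + 6 + 8 + 10 + 12 + 14 + 16 + 18 + 20) / 10 = 11.

11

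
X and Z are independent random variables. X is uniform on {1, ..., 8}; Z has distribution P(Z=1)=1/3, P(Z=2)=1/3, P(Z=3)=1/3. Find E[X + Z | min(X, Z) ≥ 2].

15/2

P(min(X, Z) ≥ 2) = 7/12.
Summing (X+Z)·P(x,y) over outcomes with min(X, Z) ≥ 2 gives 35/8.
E[X + Z | min(X, Z) ≥ 2] = (35/8) / (7/12) = 15/2.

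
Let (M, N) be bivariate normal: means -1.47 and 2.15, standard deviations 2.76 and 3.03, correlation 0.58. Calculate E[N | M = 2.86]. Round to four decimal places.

The regression of N on M has slope ρ·σ_N/σ_M and passes through (μ_M, μ_N).
E[N | M=2.86] = 2.15 + (0.58)·(3.03/2.76)·(2.86 − (-1.47)) = 2.15 + (0.63674)·(4.33) = 4.9071.

4.9071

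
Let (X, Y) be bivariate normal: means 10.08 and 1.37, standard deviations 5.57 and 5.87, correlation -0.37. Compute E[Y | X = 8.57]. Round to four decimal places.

1.9588

The regression of Y on X has slope ρ·σ_Y/σ_X and passes through (μ_X, μ_Y).
E[Y | X=8.57] = 1.37 + (-0.37)·(5.87/5.57)·(8.57 − (10.08)) = 1.37 + (-0.38993)·(-1.51) = 1.9588.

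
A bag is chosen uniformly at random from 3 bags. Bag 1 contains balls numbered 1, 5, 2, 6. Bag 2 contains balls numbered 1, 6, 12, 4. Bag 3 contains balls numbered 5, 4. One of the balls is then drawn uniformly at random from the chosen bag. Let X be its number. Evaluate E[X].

55/12

E[X | bag 1] = (1+5+2+6)/4 = 7/2.
E[X | bag 2] = (1+6+12+4)/4 = 23/4.
E[X | bag 3] = (5+4)/2 = 9/2.
E[X] = (1/3)·(7/2) + (1/3)·(23/4) + (1/3)·(9/2) = 55/12.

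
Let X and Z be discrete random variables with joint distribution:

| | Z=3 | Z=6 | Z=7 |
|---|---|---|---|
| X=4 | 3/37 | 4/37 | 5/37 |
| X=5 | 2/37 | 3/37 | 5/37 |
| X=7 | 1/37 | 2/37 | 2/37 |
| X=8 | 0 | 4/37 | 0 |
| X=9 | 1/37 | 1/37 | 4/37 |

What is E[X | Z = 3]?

P(Z = 3) = 7/37.
Summing X·P(X=x,Z=y) over the conditioning event gives 38/37.
E[X | Z = 3] = (38/37) / (7/37) = 38/7.

38/7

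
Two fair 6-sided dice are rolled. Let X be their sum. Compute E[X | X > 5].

P(X > 5) = 13/18.
Σ over the event: 6·5/36 + 7·1/6 + 8·5/36 + 9·1/9 + 10·1/12 + 11·1/18 + 12·1/36 = 53/9.
E[X | X > 5] = (53/9) / (13/18) = 106/13.

106/13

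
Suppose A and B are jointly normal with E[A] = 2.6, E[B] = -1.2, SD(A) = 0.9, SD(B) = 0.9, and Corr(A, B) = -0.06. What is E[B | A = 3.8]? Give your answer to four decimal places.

-1.2720

The regression of B on A has slope ρ·σ_B/σ_A and passes through (μ_A, μ_B).
E[B | A=3.8] = -1.2 + (-0.06)·(0.9/0.9)·(3.8 − (2.6)) = -1.2 + (-0.06)·(1.2) = -1.2720.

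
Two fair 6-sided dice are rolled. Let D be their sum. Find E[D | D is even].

7

P(D is even) = 1/2.
Σ over the event: 2·1/36 + 4·1/12 + 6·5/36 + 8·5/36 + 10·1/12 + 12·1/36 = 7/2.
E[D | D is even] = (7/2) / (1/2) = 7.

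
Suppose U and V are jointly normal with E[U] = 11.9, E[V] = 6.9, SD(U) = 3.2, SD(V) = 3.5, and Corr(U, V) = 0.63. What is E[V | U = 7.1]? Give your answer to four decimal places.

For a bivariate normal, E[V | U=x] = μ_V + ρ·(σ_V/σ_U)·(x − μ_U).
E[V | U=7.1] = 6.9 + (0.63)·(3.5/3.2)·(7.1 − (11.9)) = 6.9 + (0.68906)·(-4.8) = 3.5925.

3.5925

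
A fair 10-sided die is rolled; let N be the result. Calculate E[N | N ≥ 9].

19/2

Given N ≥ 9, N is equally likely to be any of {9, 10}.
E[N | N ≥ 9] = (9 + 10) / 2 = 19/2.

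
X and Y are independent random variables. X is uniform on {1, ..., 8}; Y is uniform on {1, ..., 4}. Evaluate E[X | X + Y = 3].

Outcomes with X + Y = 3: (1,2), (2,1), each with probability 1/32.
E[X | X + Y = 3] = (1 + 2) / 2 = 3/2.

3/2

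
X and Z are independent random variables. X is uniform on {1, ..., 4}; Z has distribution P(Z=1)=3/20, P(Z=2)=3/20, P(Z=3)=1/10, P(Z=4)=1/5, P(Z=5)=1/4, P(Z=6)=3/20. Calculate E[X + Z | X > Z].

P(X > Z) = 17/80.
Summing (X+Z)·P(x,y) over outcomes with X > Z gives 83/80.
E[X + Z | X > Z] = (83/80) / (17/80) = 83/17.

83/17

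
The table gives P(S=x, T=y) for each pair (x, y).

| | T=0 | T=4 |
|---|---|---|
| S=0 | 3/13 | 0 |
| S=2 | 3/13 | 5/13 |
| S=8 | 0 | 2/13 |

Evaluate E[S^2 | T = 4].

148/7

P(T = 4) = 7/13.
Σ S^2·P over the event = 4·(5/13) + 64·(2/13) = 148/13.
E[S^2 | T = 4] = (148/13) / (7/13) = 148/7.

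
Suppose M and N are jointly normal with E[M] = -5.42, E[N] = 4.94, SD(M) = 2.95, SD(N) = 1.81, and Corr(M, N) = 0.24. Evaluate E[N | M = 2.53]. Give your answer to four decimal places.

6.1107

For a bivariate normal, E[N | M=x] = μ_N + ρ·(σ_N/σ_M)·(x − μ_M).
E[N | M=2.53] = 4.94 + (0.24)·(1.81/2.95)·(2.53 − (-5.42)) = 4.94 + (0.147254)·(7.95) = 6.1107.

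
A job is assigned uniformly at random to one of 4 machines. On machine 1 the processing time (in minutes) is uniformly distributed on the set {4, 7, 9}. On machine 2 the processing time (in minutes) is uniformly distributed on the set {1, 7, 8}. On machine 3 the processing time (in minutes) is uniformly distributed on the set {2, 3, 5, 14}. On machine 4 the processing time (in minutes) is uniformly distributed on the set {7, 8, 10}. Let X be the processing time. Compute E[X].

79/12

E[X | machine 1] = (4+7+9)/3 = 20/3.
E[X | machine 2] = (1+7+8)/3 = 16/3.
E[X | machine 3] = (2+3+5+14)/4 = 6.
E[X | machine 4] = (7+8+10)/3 = 25/3.
By the law of total expectation,
E[X] = (1/4)·(20/3) + (1/4)·(16/3) + (1/4)·(6) + (1/4)·(25/3) = 79/12.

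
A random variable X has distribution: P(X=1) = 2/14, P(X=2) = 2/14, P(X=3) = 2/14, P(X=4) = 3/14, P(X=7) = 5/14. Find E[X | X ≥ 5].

P(X ≥ 5) = 5/14.
Σ over the event: 7·5/14 = 5/2.
E[X | X ≥ 5] = (5/2) / (5/14) = 7.

7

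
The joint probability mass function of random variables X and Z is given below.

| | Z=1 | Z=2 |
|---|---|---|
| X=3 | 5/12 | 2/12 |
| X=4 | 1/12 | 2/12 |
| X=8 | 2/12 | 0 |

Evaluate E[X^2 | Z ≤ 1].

P(Z ≤ 1) = 2/3.
Σ X^2·P over the event = 9·(5/12) + 16·(1/12) + 64·(2/12) = 63/4.
E[X^2 | Z ≤ 1] = (63/4) / (2/3) = 189/8.

189/8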